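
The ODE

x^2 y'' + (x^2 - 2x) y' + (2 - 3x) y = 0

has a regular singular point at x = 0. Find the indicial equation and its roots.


Divide by x^2 to reach normal form y'' + P_1(x) y' + P_2(x) y = 0 with P_1(x) = 1 - 2/x and P_2(x) = -3/x + 2/x^2.
x = 0 is a singular point because the y'-coefficient 1 - 2/x has a pole at x = 0 and the y-coefficient -3/x + 2/x^2 has a pole at x = 0.
It is a regular singular point because x P_1(x) = p(x) = x - 2 and x^2 P_2(x) = q(x) = 2 - 3x are polynomials, hence analytic at x = 0.
p(0) = -2,  q(0) = 2.
Indicial equation: r(r-1) + p(0) r + q(0) = 0, i.e. r^2 + (p(0) - 1) r + q(0) = 0, i.e. r^2 - 3 r + 2 = 0.
Discriminant: (-3)^2 - 4(2) = 1, so r = (3 ± 1)/2.
Solving: r_1 = 2, r_2 = 1.

indicial: r^2 - 3 r + 2 = 0; roots r_1 = 2, r_2 = 1


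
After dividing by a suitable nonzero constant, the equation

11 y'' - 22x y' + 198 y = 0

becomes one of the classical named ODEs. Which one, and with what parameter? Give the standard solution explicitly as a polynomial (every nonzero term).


All three coefficients share the factor 11; dividing through by 11 gives  y'' - 2x y' + 18 y = 0.
This matches the Hermite equation y'' - 2x y' + 2n y = 0 with 2n = 18, so n = 9; the polynomial solution is H_9(x).
With y = sum_k a_k x^k, matching x^k gives (k+2)(k+1) a_{k+2} = 2(k - n) a_k = 2(k - 9) a_k. The right side vanishes at k = 9, so the series with the parity of 9 terminates at degree 9.
Standard normalization: leading coefficient of H_n is 2^n, so a_9 = 2^9 = 512. Work downward with a_k = (k+1)(k+2) a_{k+2} / (2(k - n)):
  a_7 = (8)(9)(512) / (2(7 - 9)) = 36864/(-4) = -9216
  a_5 = (6)(7)(-9216) / (2(5 - 9)) = -387072/(-8) = 48384
  a_3 = (4)(5)(48384) / (2(3 - 9)) = 967680/(-12) = -80640
  a_1 = (2)(3)(-80640) / (2(1 - 9)) = -483840/(-16) = 30240
Hence H_9(x) = 512 x^9 - 9216 x^7 + 48384 x^5 - 80640 x^3 + 30240 x.

H_9(x); series = 512 x^9 - 9216 x^7 + 48384 x^5 - 80640 x^3 + 30240 x


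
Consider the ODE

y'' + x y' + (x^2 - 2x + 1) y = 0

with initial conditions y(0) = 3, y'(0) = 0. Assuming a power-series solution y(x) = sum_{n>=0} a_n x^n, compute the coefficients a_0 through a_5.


Ansatz: y(x) = sum_{n>=0} a_n x^n, so y'(x) = sum_{n>=1} n a_n x^(n-1) and y''(x) = sum_{n>=2} n(n-1) a_n x^(n-2).
Substitute into P(x) y'' + Q(x) y' + R(x) y = 0 with P(x) = 1, Q(x) = x, R(x) = x^2 - 2x + 1, and match powers of x.
Initial conditions: a_0 = 3, a_1 = 0.
Setting the coefficient of each power of x to zero and solving order by order (substituting the coefficients already found):
  x^0: 2 a_2 + a_0 = 0  ->  2 a_2 = -a_0 = -3  ->  a_2 = -3/2
  x^1: 6 a_3 + 2 a_1 - 2 a_0 = 0  ->  6 a_3 = -2 a_1 + 2 a_0 = 6  ->  a_3 = 1
  x^2: 12 a_4 + 3 a_2 - 2 a_1 + a_0 = 0  ->  12 a_4 = -3 a_2 + 2 a_1 - a_0 = 3/2  ->  a_4 = 1/8
  x^3: 20 a_5 + 4 a_3 - 2 a_2 + a_1 = 0  ->  20 a_5 = -4 a_3 + 2 a_2 - a_1 = -7  ->  a_5 = -7/20
Truncated series: y(x) = 3 - (3/2) x^2 + x^3 + (1/8) x^4 - (7/20) x^5 + O(x^6).

a_0 = 3; a_1 = 0; a_2 = -3/2; a_3 = 1; a_4 = 1/8; a_5 = -7/20


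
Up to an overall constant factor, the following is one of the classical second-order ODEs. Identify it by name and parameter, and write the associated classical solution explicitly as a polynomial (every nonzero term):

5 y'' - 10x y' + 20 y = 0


All three coefficients share the factor 5; dividing through by 5 gives  y'' - 2x y' + 4 y = 0.
This matches the Hermite equation y'' - 2x y' + 2n y = 0 with 2n = 4, so n = 2; the polynomial solution is H_2(x).
With y = sum_k a_k x^k, matching x^k gives (k+2)(k+1) a_{k+2} = 2(k - n) a_k = 2(k - 2) a_k. The right side vanishes at k = 2, so the series with the parity of 2 terminates at degree 2.
Standard normalization: leading coefficient of H_n is 2^n, so a_2 = 2^2 = 4. Work downward with a_k = (k+1)(k+2) a_{k+2} / (2(k - n)):
  a_0 = (1)(2)(4) / (2(0 - 2)) = 8/(-4) = -2
Hence H_2(x) = 4 x^2 - 2.

H_2(x); series = 4 x^2 - 2


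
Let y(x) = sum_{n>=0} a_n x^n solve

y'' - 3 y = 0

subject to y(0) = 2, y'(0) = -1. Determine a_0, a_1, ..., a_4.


Ansatz: y(x) = sum_{n>=0} a_n x^n, so y'(x) = sum_{n>=1} n a_n x^(n-1) and y''(x) = sum_{n>=2} n(n-1) a_n x^(n-2).
Substitute into P(x) y'' + Q(x) y' + R(x) y = 0 with P(x) = 1, Q(x) = 0, R(x) = -3, and match powers of x.
Initial conditions: a_0 = 2, a_1 = -1.
Setting the coefficient of each power of x to zero and solving order by order (substituting the coefficients already found):
  x^0: 2 a_2 - 3 a_0 = 0  ->  2 a_2 = 3 a_0 = 6  ->  a_2 = 3
  x^1: 6 a_3 - 3 a_1 = 0  ->  6 a_3 = 3 a_1 = -3  ->  a_3 = -1/2
  x^2: 12 a_4 - 3 a_2 = 0  ->  12 a_4 = 3 a_2 = 9  ->  a_4 = 3/4
Truncated series: y(x) = 2 - x + 3 x^2 - (1/2) x^3 + (3/4) x^4 + O(x^5).

a_0 = 2; a_1 = -1; a_2 = 3; a_3 = -1/2; a_4 = 3/4


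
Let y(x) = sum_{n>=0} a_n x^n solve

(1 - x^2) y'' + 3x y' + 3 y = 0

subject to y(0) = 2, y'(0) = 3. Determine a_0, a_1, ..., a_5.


Ansatz: y(x) = sum_{n>=0} a_n x^n, so y'(x) = sum_{n>=1} n a_n x^(n-1) and y''(x) = sum_{n>=2} n(n-1) a_n x^(n-2).
Substitute into P(x) y'' + Q(x) y' + R(x) y = 0 with P(x) = 1 - x^2, Q(x) = 3x, R(x) = 3, and match powers of x.
Initial conditions: a_0 = 2, a_1 = 3.
Setting the coefficient of each power of x to zero and solving order by order (substituting the coefficients already found):
  x^0: 2 a_2 + 3 a_0 = 0  ->  2 a_2 = -3 a_0 = -6  ->  a_2 = -3
  x^1: 6 a_3 + 6 a_1 = 0  ->  6 a_3 = -6 a_1 = -18  ->  a_3 = -3
  x^2: 12 a_4 + 7 a_2 = 0  ->  12 a_4 = -7 a_2 = 21  ->  a_4 = 7/4
  x^3: 20 a_5 + 6 a_3 = 0  ->  20 a_5 = -6 a_3 = 18  ->  a_5 = 9/10
Truncated series: y(x) = 2 + 3 x - 3 x^2 - 3 x^3 + (7/4) x^4 + (9/10) x^5 + O(x^6).

a_0 = 2; a_1 = 3; a_2 = -3; a_3 = -3; a_4 = 7/4; a_5 = 9/10


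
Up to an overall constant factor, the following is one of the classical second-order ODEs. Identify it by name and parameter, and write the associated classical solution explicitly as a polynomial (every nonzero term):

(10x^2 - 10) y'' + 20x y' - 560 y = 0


All three coefficients share the factor -10; dividing through by -10 gives  (1 - x^2) y'' - 2x y' + 56 y = 0.
This matches the Legendre equation (1 - x^2) y'' - 2x y' + n(n+1) y = 0 (note the -2x y' term) with n(n+1) = 56, so n = 7; the polynomial solution is P_7(x).
With y = sum_k a_k x^k, matching x^k gives (k+2)(k+1) a_{k+2} = [k(k+1) - n(n+1)] a_k = (k - 7)(k + 8) a_k. The right side vanishes at k = 7, so the series with the parity of 7 terminates at degree 7.
Standard normalization (P_n(1) = 1): leading coefficient (2n)!/(2^n (n!)^2) = 87178291200/(128*25401600) = 429/16, so a_7 = 429/16. Work downward with a_k = (k+1)(k+2) a_{k+2} / ((k - 7)(k + 8)):
  a_5 = (6)(7)(429/16) / ((5 - 7)(5 + 8)) = (9009/8)/(-26) = -693/16
  a_3 = (4)(5)(-693/16) / ((3 - 7)(3 + 8)) = (-3465/4)/(-44) = 315/16
  a_1 = (2)(3)(315/16) / ((1 - 7)(1 + 8)) = (945/8)/(-54) = -35/16
Hence P_7(x) = 429 x^7/16 - 693 x^5/16 + 315 x^3/16 - 35 x/16.

P_7(x); series = 429 x^7/16 - 693 x^5/16 + 315 x^3/16 - 35 x/16


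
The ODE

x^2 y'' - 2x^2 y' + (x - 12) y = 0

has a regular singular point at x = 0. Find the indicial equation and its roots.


Divide by x^2 to reach normal form y'' + P_1(x) y' + P_2(x) y = 0 with P_1(x) = -2 and P_2(x) = 1/x - 12/x^2.
x = 0 is a singular point because the y-coefficient 1/x - 12/x^2 has a pole at x = 0.
It is a regular singular point because x P_1(x) = p(x) = -2x and x^2 P_2(x) = q(x) = x - 12 are polynomials, hence analytic at x = 0.
p(0) = 0,  q(0) = -12.
Indicial equation: r(r-1) + p(0) r + q(0) = 0, i.e. r^2 + (p(0) - 1) r + q(0) = 0, i.e. r^2 - 1 r - 12 = 0.
Discriminant: (-1)^2 - 4(-12) = 49, so r = (1 ± 7)/2.
Solving: r_1 = 4, r_2 = -3.

indicial: r^2 - 1 r - 12 = 0; roots r_1 = 4, r_2 = -3


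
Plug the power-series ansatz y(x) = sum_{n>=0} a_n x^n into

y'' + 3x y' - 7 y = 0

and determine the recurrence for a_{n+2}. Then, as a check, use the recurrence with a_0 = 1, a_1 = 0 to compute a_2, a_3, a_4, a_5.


Substitute y = sum_n a_n x^n.
y''(x) has coefficient (n+2)(n+1) a_{n+2} at x^n;
3 x y'(x) has coefficient 3 n a_n at x^n (shift);
-7 y(x) has coefficient -7 a_n at x^n.
Matching x^n: (n+2)(n+1) a_{n+2} + (3n - 7) a_n = 0.
Thus a_{n+2} = (-3n + 7) / ((n+1)(n+2)) * a_n.

Check with a_0 = 1, a_1 = 0 (apply the recurrence for n = 0, 1, 2, 3): a_0 = 1, a_1 = 0, a_2 = 7/2, a_3 = 0, a_4 = 7/24, a_5 = 0.

a_(n+2) = (-3n + 7) / ((n+1)(n+2)) * a_n; check: a_0 = 1, a_1 = 0, a_2 = 7/2, a_3 = 0, a_4 = 7/24, a_5 = 0


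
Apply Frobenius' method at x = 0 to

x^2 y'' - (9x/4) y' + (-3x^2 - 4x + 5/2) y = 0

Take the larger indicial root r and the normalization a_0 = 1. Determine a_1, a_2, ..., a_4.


Write in Frobenius form y'' + (p(x)/x) y' + (q(x)/x^2) y = 0:
  p(x) = -9/4,  q(x) = -3x^2 - 4x + 5/2.
Indicial equation: r(r-1) + (-9/4) r + (5/2) = 0 -> roots r_1 = 2, r_2 = 5/4.
Take r = r_1 = 2. Let y(x) = x^r sum_{n>=0} a_n x^n with a_0 = 1.
Substitute y = x^r sum a_n x^n and match x^{r+n}. The recurrence is
  D(n) a_n - 4 a_{n-1} - 3 a_{n-2} = 0,  where D(n) = (r+n)(r+n-1) + (-9/4)(r+n) + (5/2).
  a_n = [4 a_{n-1} + 3 a_{n-2}] / D(n).
Since the indicial polynomial factors as (r - r_1)(r - r_2), D(n) = (r_1 + n - r_1)(r_1 + n - r_2) = n(n + 3/4).
Evaluating step by step (a_0 = 1):
  n = 1: D(1) = 1(1 + 3/4) = 7/4; numerator = 4(1) = 4; a_1 = (4)/(7/4) = 16/7
  n = 2: D(2) = 2(2 + 3/4) = 11/2; numerator = 4(16/7) + 3(1) = 85/7; a_2 = (85/7)/(11/2) = 170/77
  n = 3: D(3) = 3(3 + 3/4) = 45/4; numerator = 4(170/77) + 3(16/7) = 1208/77; a_3 = (1208/77)/(45/4) = 4832/3465
  n = 4: D(4) = 4(4 + 3/4) = 19; numerator = 4(4832/3465) + 3(170/77) = 42278/3465; a_4 = (42278/3465)/(19) = 42278/65835

r = 2; a_0 = 1; a_1 = 16/7; a_2 = 170/77; a_3 = 4832/3465; a_4 = 42278/65835


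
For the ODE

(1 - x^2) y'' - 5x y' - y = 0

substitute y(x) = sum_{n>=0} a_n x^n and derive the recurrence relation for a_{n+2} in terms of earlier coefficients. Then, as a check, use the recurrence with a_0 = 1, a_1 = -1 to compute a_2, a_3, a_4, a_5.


Substitute y = sum_n a_n x^n.
(1 - 1 x^2) y'' contributes (n+2)(n+1) a_{n+2} - n(n-1) a_n at x^n.
-5 x y'(x) contributes -5 n a_n at x^n.
-y(x) contributes -1 a_n at x^n.
Matching x^n: (n+2)(n+1) a_{n+2} + (-n(n-1) - 5 n - 1) a_n = 0.
Thus a_{n+2} = (n(n-1) + 5 n + 1) / ((n+1)(n+2)) * a_n.

Check with a_0 = 1, a_1 = -1 (apply the recurrence for n = 0, 1, 2, 3): a_0 = 1, a_1 = -1, a_2 = 1/2, a_3 = -1, a_4 = 13/24, a_5 = -11/10.

a_(n+2) = (n(n-1) + 5 n + 1) / ((n+1)(n+2)) * a_n; check: a_0 = 1, a_1 = -1, a_2 = 1/2, a_3 = -1, a_4 = 13/24, a_5 = -11/10


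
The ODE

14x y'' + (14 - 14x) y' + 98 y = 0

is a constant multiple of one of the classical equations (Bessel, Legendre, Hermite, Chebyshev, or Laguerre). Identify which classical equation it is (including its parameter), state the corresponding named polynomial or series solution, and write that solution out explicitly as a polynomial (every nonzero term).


All three coefficients share the factor 14; dividing through by 14 gives  x y'' + (1 - x) y' + 7 y = 0.
This matches the Laguerre equation x y'' + (1 - x) y' + n y = 0 with n = 7; the polynomial solution is L_7(x).
With y = sum_k a_k x^k, matching x^k gives (k+1)k a_{k+1} + (k+1) a_{k+1} - k a_k + n a_k = 0, i.e. (k+1)^2 a_{k+1} = (k - n) a_k = (k - 7) a_k. The right side vanishes at k = 7, so the series terminates at degree 7.
Standard normalization L_n(0) = 1 gives a_0 = 1. Work upward with a_{k+1} = (k - 7) a_k / (k+1)^2:
  a_1 = (0 - 7)(1) / 1^2 = -7/1 = -7
  a_2 = (1 - 7)(-7) / 2^2 = 42/4 = 21/2
  a_3 = (2 - 7)(21/2) / 3^2 = (-105/2)/9 = -35/6
  a_4 = (3 - 7)(-35/6) / 4^2 = (70/3)/16 = 35/24
  a_5 = (4 - 7)(35/24) / 5^2 = (-35/8)/25 = -7/40
  a_6 = (5 - 7)(-7/40) / 6^2 = (7/20)/36 = 7/720
  a_7 = (6 - 7)(7/720) / 7^2 = (-7/720)/49 = -1/5040
Hence L_7(x) = -x^7/5040 + 7 x^6/720 - 7 x^5/40 + 35 x^4/24 - 35 x^3/6 + 21 x^2/2 - 7 x + 1.

L_7(x); series = -x^7/5040 + 7 x^6/720 - 7 x^5/40 + 35 x^4/24 - 35 x^3/6 + 21 x^2/2 - 7 x + 1


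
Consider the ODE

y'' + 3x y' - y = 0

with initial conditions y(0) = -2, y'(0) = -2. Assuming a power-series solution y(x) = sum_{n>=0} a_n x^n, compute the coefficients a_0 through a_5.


Ansatz: y(x) = sum_{n>=0} a_n x^n, so y'(x) = sum_{n>=1} n a_n x^(n-1) and y''(x) = sum_{n>=2} n(n-1) a_n x^(n-2).
Substitute into P(x) y'' + Q(x) y' + R(x) y = 0 with P(x) = 1, Q(x) = 3x, R(x) = -1, and match powers of x.
Initial conditions: a_0 = -2, a_1 = -2.
Setting the coefficient of each power of x to zero and solving order by order (substituting the coefficients already found):
  x^0: 2 a_2 - a_0 = 0  ->  2 a_2 = a_0 = -2  ->  a_2 = -1
  x^1: 6 a_3 + 2 a_1 = 0  ->  6 a_3 = -2 a_1 = 4  ->  a_3 = 2/3
  x^2: 12 a_4 + 5 a_2 = 0  ->  12 a_4 = -5 a_2 = 5  ->  a_4 = 5/12
  x^3: 20 a_5 + 8 a_3 = 0  ->  20 a_5 = -8 a_3 = -16/3  ->  a_5 = -4/15
Truncated series: y(x) = -2 - 2 x - x^2 + (2/3) x^3 + (5/12) x^4 - (4/15) x^5 + O(x^6).

a_0 = -2; a_1 = -2; a_2 = -1; a_3 = 2/3; a_4 = 5/12; a_5 = -4/15


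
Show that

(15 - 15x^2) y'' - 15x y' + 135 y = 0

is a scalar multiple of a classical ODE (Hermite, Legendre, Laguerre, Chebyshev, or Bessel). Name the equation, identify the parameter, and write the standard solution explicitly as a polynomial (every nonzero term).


All three coefficients share the factor 15; dividing through by 15 gives  (1 - x^2) y'' - x y' + 9 y = 0.
This matches the Chebyshev equation (1 - x^2) y'' - x y' + n^2 y = 0 (note the -x y' term, not -2x y') with n^2 = 9, so n = 3; the polynomial solution is T_3(x).
With y = sum_k a_k x^k, matching x^k gives (k+2)(k+1) a_{k+2} = (k^2 - n^2) a_k = (k - 3)(k + 3) a_k. The right side vanishes at k = 3, so the series with the parity of 3 terminates at degree 3.
Standard normalization: leading coefficient of T_n is 2^(n-1), so a_3 = 2^2 = 4. Work downward with a_k = (k+1)(k+2) a_{k+2} / ((k - 3)(k + 3)):
  a_1 = (2)(3)(4) / ((1 - 3)(1 + 3)) = 24/(-8) = -3
Hence T_3(x) = 4 x^3 - 3 x.

T_3(x); series = 4 x^3 - 3 x


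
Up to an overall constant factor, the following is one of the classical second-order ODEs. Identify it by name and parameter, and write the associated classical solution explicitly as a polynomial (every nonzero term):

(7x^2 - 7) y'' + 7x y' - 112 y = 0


All three coefficients share the factor -7; dividing through by -7 gives  (1 - x^2) y'' - x y' + 16 y = 0.
This matches the Chebyshev equation (1 - x^2) y'' - x y' + n^2 y = 0 (note the -x y' term, not -2x y') with n^2 = 16, so n = 4; the polynomial solution is T_4(x).
With y = sum_k a_k x^k, matching x^k gives (k+2)(k+1) a_{k+2} = (k^2 - n^2) a_k = (k - 4)(k + 4) a_k. The right side vanishes at k = 4, so the series with the parity of 4 terminates at degree 4.
Standard normalization: leading coefficient of T_n is 2^(n-1), so a_4 = 2^3 = 8. Work downward with a_k = (k+1)(k+2) a_{k+2} / ((k - 4)(k + 4)):
  a_2 = (3)(4)(8) / ((2 - 4)(2 + 4)) = 96/(-12) = -8
  a_0 = (1)(2)(-8) / ((0 - 4)(0 + 4)) = -16/(-16) = 1
Hence T_4(x) = 8 x^4 - 8 x^2 + 1.

T_4(x); series = 8 x^4 - 8 x^2 + 1


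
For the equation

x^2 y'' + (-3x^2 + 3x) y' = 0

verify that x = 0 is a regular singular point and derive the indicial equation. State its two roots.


Divide by x^2 to reach normal form y'' + P_1(x) y' + P_2(x) y = 0 with P_1(x) = -3 + 3/x and P_2(x) = 0.
x = 0 is a singular point because the y'-coefficient -3 + 3/x has a pole at x = 0.
It is a regular singular point because x P_1(x) = p(x) = 3 - 3x and x^2 P_2(x) = q(x) = 0 are polynomials, hence analytic at x = 0.
p(0) = 3,  q(0) = 0.
Indicial equation: r(r-1) + p(0) r + q(0) = 0, i.e. r^2 + (p(0) - 1) r + q(0) = 0, i.e. r^2 + 2 r = 0.
Discriminant: (2)^2 - 4(0) = 4, so r = (-2 ± 2)/2.
Solving: r_1 = 0, r_2 = -2.

indicial: r^2 + 2 r = 0; roots r_1 = 0, r_2 = -2


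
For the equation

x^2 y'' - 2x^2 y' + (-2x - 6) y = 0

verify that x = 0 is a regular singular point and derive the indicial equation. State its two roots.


Divide by x^2 to reach normal form y'' + P_1(x) y' + P_2(x) y = 0 with P_1(x) = -2 and P_2(x) = -2/x - 6/x^2.
x = 0 is a singular point because the y-coefficient -2/x - 6/x^2 has a pole at x = 0.
It is a regular singular point because x P_1(x) = p(x) = -2x and x^2 P_2(x) = q(x) = -2x - 6 are polynomials, hence analytic at x = 0.
p(0) = 0,  q(0) = -6.
Indicial equation: r(r-1) + p(0) r + q(0) = 0, i.e. r^2 + (p(0) - 1) r + q(0) = 0, i.e. r^2 - 1 r - 6 = 0.
Discriminant: (-1)^2 - 4(-6) = 25, so r = (1 ± 5)/2.
Solving: r_1 = 3, r_2 = -2.

indicial: r^2 - 1 r - 6 = 0; roots r_1 = 3, r_2 = -2


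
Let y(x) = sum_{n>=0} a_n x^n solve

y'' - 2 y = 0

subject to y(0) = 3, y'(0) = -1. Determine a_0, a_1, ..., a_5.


Ansatz: y(x) = sum_{n>=0} a_n x^n, so y'(x) = sum_{n>=1} n a_n x^(n-1) and y''(x) = sum_{n>=2} n(n-1) a_n x^(n-2).
Substitute into P(x) y'' + Q(x) y' + R(x) y = 0 with P(x) = 1, Q(x) = 0, R(x) = -2, and match powers of x.
Initial conditions: a_0 = 3, a_1 = -1.
Setting the coefficient of each power of x to zero and solving order by order (substituting the coefficients already found):
  x^0: 2 a_2 - 2 a_0 = 0  ->  2 a_2 = 2 a_0 = 6  ->  a_2 = 3
  x^1: 6 a_3 - 2 a_1 = 0  ->  6 a_3 = 2 a_1 = -2  ->  a_3 = -1/3
  x^2: 12 a_4 - 2 a_2 = 0  ->  12 a_4 = 2 a_2 = 6  ->  a_4 = 1/2
  x^3: 20 a_5 - 2 a_3 = 0  ->  20 a_5 = 2 a_3 = -2/3  ->  a_5 = -1/30
Truncated series: y(x) = 3 - x + 3 x^2 - (1/3) x^3 + (1/2) x^4 - (1/30) x^5 + O(x^6).

a_0 = 3; a_1 = -1; a_2 = 3; a_3 = -1/3; a_4 = 1/2; a_5 = -1/30


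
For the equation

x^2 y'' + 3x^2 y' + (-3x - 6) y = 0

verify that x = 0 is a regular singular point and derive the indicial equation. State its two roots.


Divide by x^2 to reach normal form y'' + P_1(x) y' + P_2(x) y = 0 with P_1(x) = 3 and P_2(x) = -3/x - 6/x^2.
x = 0 is a singular point because the y-coefficient -3/x - 6/x^2 has a pole at x = 0.
It is a regular singular point because x P_1(x) = p(x) = 3x and x^2 P_2(x) = q(x) = -3x - 6 are polynomials, hence analytic at x = 0.
p(0) = 0,  q(0) = -6.
Indicial equation: r(r-1) + p(0) r + q(0) = 0, i.e. r^2 + (p(0) - 1) r + q(0) = 0, i.e. r^2 - 1 r - 6 = 0.
Discriminant: (-1)^2 - 4(-6) = 25, so r = (1 ± 5)/2.
Solving: r_1 = 3, r_2 = -2.

indicial: r^2 - 1 r - 6 = 0; roots r_1 = 3, r_2 = -2


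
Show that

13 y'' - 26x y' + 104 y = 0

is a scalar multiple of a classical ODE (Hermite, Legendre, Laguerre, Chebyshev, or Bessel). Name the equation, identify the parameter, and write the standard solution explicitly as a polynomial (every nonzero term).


All three coefficients share the factor 13; dividing through by 13 gives  y'' - 2x y' + 8 y = 0.
This matches the Hermite equation y'' - 2x y' + 2n y = 0 with 2n = 8, so n = 4; the polynomial solution is H_4(x).
With y = sum_k a_k x^k, matching x^k gives (k+2)(k+1) a_{k+2} = 2(k - n) a_k = 2(k - 4) a_k. The right side vanishes at k = 4, so the series with the parity of 4 terminates at degree 4.
Standard normalization: leading coefficient of H_n is 2^n, so a_4 = 2^4 = 16. Work downward with a_k = (k+1)(k+2) a_{k+2} / (2(k - n)):
  a_2 = (3)(4)(16) / (2(2 - 4)) = 192/(-4) = -48
  a_0 = (1)(2)(-48) / (2(0 - 4)) = -96/(-8) = 12
Hence H_4(x) = 16 x^4 - 48 x^2 + 12.

H_4(x); series = 16 x^4 - 48 x^2 + 12


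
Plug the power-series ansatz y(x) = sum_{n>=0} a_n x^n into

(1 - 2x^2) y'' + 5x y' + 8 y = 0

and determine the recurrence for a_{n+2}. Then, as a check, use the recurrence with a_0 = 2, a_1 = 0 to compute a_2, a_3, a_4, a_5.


Substitute y = sum_n a_n x^n.
(1 - 2 x^2) y'' contributes (n+2)(n+1) a_{n+2} - 2 n(n-1) a_n at x^n.
5 x y'(x) contributes 5 n a_n at x^n.
8 y(x) contributes 8 a_n at x^n.
Matching x^n: (n+2)(n+1) a_{n+2} + (-2 n(n-1) + 5 n + 8) a_n = 0.
Thus a_{n+2} = (2 n(n-1) - 5 n - 8) / ((n+1)(n+2)) * a_n.

Check with a_0 = 2, a_1 = 0 (apply the recurrence for n = 0, 1, 2, 3): a_0 = 2, a_1 = 0, a_2 = -8, a_3 = 0, a_4 = 28/3, a_5 = 0.

a_(n+2) = (2 n(n-1) - 5 n - 8) / ((n+1)(n+2)) * a_n; check: a_0 = 2, a_1 = 0, a_2 = -8, a_3 = 0, a_4 = 28/3, a_5 = 0


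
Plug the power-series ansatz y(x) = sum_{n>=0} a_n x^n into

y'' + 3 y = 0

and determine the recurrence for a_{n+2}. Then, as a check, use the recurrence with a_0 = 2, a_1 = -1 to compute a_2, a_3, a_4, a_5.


Substitute y = sum_n a_n x^n into y'' + (const) y = 0.
y''(x) = sum_{n>=0} (n+2)(n+1) a_{n+2} x^n.
The ODE becomes sum_n [(n+2)(n+1) a_{n+2} + 3 a_n] x^n = 0.
Setting each coefficient to zero gives the recurrence:
  (n+2)(n+1) a_{n+2} + 3 a_n = 0,
  a_{n+2} = -3 / ((n+1)(n+2)) a_n.

Check with a_0 = 2, a_1 = -1 (apply the recurrence for n = 0, 1, 2, 3): a_0 = 2, a_1 = -1, a_2 = -3, a_3 = 1/2, a_4 = 3/4, a_5 = -3/40.

a_{n+2} = -3/((n+1)(n+2)) * a_n; check: a_0 = 2, a_1 = -1, a_2 = -3, a_3 = 1/2, a_4 = 3/4, a_5 = -3/40


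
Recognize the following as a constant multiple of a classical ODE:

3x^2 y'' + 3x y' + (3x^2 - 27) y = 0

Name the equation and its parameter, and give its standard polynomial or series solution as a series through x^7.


All three coefficients share the factor 3; dividing through by 3 gives  x^2 y'' + x y' + (x^2 - 9) y = 0.
This matches the Bessel equation x^2 y'' + x y' + (x^2 - nu^2) y = 0 with nu^2 = 9, so nu = 3; the solution bounded at x = 0 is J_3(x).
Frobenius at x = 0: indicial roots ±nu; for r = nu the recurrence k(k + 2nu) c_k = -c_{k-2} gives the standard series J_nu(x) = sum_{k>=0} (-1)^k / (k! (k+nu)!) (x/2)^(2k+nu). Evaluate the first 3 terms:
  k = 0: (-1)^0 / (0! * 3! * 2^3) x^3 = 1/(1*6*8) x^3 = (1/48) x^3
  k = 1: (-1)^1 / (1! * 4! * 2^5) x^5 = -1/(1*24*32) x^5 = (-1/768) x^5
  k = 2: (-1)^2 / (2! * 5! * 2^7) x^7 = 1/(2*120*128) x^7 = (1/30720) x^7
Hence J_3(x) = x^7/30720 - x^5/768 + x^3/48 + ....

J_3(x); series = x^7/30720 - x^5/768 + x^3/48


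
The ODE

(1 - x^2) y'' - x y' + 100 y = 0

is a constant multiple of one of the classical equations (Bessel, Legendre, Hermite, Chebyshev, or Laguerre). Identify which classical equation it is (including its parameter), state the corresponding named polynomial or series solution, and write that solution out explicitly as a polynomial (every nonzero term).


The equation is already in a standard form:  (1 - x^2) y'' - x y' + 100 y = 0.
This matches the Chebyshev equation (1 - x^2) y'' - x y' + n^2 y = 0 (note the -x y' term, not -2x y') with n^2 = 100, so n = 10; the polynomial solution is T_10(x).
With y = sum_k a_k x^k, matching x^k gives (k+2)(k+1) a_{k+2} = (k^2 - n^2) a_k = (k - 10)(k + 10) a_k. The right side vanishes at k = 10, so the series with the parity of 10 terminates at degree 10.
Standard normalization: leading coefficient of T_n is 2^(n-1), so a_10 = 2^9 = 512. Work downward with a_k = (k+1)(k+2) a_{k+2} / ((k - 10)(k + 10)):
  a_8 = (9)(10)(512) / ((8 - 10)(8 + 10)) = 46080/(-36) = -1280
  a_6 = (7)(8)(-1280) / ((6 - 10)(6 + 10)) = -71680/(-64) = 1120
  a_4 = (5)(6)(1120) / ((4 - 10)(4 + 10)) = 33600/(-84) = -400
  a_2 = (3)(4)(-400) / ((2 - 10)(2 + 10)) = -4800/(-96) = 50
  a_0 = (1)(2)(50) / ((0 - 10)(0 + 10)) = 100/(-100) = -1
Hence T_10(x) = 512 x^10 - 1280 x^8 + 1120 x^6 - 400 x^4 + 50 x^2 - 1.

T_10(x); series = 512 x^10 - 1280 x^8 + 1120 x^6 - 400 x^4 + 50 x^2 - 1


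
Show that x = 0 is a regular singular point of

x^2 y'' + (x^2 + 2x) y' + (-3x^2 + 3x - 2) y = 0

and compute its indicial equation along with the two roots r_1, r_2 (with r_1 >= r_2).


Divide by x^2 to reach normal form y'' + P_1(x) y' + P_2(x) y = 0 with P_1(x) = 1 + 2/x and P_2(x) = -3 + 3/x - 2/x^2.
x = 0 is a singular point because the y'-coefficient 1 + 2/x has a pole at x = 0 and the y-coefficient -3 + 3/x - 2/x^2 has a pole at x = 0.
It is a regular singular point because x P_1(x) = p(x) = x + 2 and x^2 P_2(x) = q(x) = -3x^2 + 3x - 2 are polynomials, hence analytic at x = 0.
p(0) = 2,  q(0) = -2.
Indicial equation: r(r-1) + p(0) r + q(0) = 0, i.e. r^2 + (p(0) - 1) r + q(0) = 0, i.e. r^2 + 1 r - 2 = 0.
Discriminant: (1)^2 - 4(-2) = 9, so r = (-1 ± 3)/2.
Solving: r_1 = 1, r_2 = -2.

indicial: r^2 + 1 r - 2 = 0; roots r_1 = 1, r_2 = -2


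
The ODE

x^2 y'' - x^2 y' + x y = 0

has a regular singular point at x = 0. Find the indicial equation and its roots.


Divide by x^2 to reach normal form y'' + P_1(x) y' + P_2(x) y = 0 with P_1(x) = -1 and P_2(x) = 1/x.
x = 0 is a singular point because the y-coefficient 1/x has a pole at x = 0.
It is a regular singular point because x P_1(x) = p(x) = -x and x^2 P_2(x) = q(x) = x are polynomials, hence analytic at x = 0.
p(0) = 0,  q(0) = 0.
Indicial equation: r(r-1) + p(0) r + q(0) = 0, i.e. r^2 + (p(0) - 1) r + q(0) = 0, i.e. r^2 - 1 r = 0.
Discriminant: (-1)^2 - 4(0) = 1, so r = (1 ± 1)/2.
Solving: r_1 = 1, r_2 = 0.

indicial: r^2 - 1 r = 0; roots r_1 = 1, r_2 = 0


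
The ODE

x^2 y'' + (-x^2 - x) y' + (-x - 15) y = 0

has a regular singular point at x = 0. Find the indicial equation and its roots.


Divide by x^2 to reach normal form y'' + P_1(x) y' + P_2(x) y = 0 with P_1(x) = -1 - 1/x and P_2(x) = -1/x - 15/x^2.
x = 0 is a singular point because the y'-coefficient -1 - 1/x has a pole at x = 0 and the y-coefficient -1/x - 15/x^2 has a pole at x = 0.
It is a regular singular point because x P_1(x) = p(x) = -x - 1 and x^2 P_2(x) = q(x) = -x - 15 are polynomials, hence analytic at x = 0.
p(0) = -1,  q(0) = -15.
Indicial equation: r(r-1) + p(0) r + q(0) = 0, i.e. r^2 + (p(0) - 1) r + q(0) = 0, i.e. r^2 - 2 r - 15 = 0.
Discriminant: (-2)^2 - 4(-15) = 64, so r = (2 ± 8)/2.
Solving: r_1 = 5, r_2 = -3.

indicial: r^2 - 2 r - 15 = 0; roots r_1 = 5, r_2 = -3


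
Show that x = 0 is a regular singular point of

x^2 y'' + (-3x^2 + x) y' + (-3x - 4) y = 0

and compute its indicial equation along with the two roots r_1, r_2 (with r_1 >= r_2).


Divide by x^2 to reach normal form y'' + P_1(x) y' + P_2(x) y = 0 with P_1(x) = -3 + 1/x and P_2(x) = -3/x - 4/x^2.
x = 0 is a singular point because the y'-coefficient -3 + 1/x has a pole at x = 0 and the y-coefficient -3/x - 4/x^2 has a pole at x = 0.
It is a regular singular point because x P_1(x) = p(x) = 1 - 3x and x^2 P_2(x) = q(x) = -3x - 4 are polynomials, hence analytic at x = 0.
p(0) = 1,  q(0) = -4.
Indicial equation: r(r-1) + p(0) r + q(0) = 0, i.e. r^2 + (p(0) - 1) r + q(0) = 0, i.e. r^2 - 4 = 0.
Discriminant: (0)^2 - 4(-4) = 16, so r = (0 ± 4)/2.
Solving: r_1 = 2, r_2 = -2.

indicial: r^2 - 4 = 0; roots r_1 = 2, r_2 = -2


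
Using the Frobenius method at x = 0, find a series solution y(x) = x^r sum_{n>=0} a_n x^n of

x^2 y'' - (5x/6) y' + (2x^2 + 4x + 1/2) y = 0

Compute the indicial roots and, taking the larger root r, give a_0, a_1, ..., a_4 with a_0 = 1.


Write in Frobenius form y'' + (p(x)/x) y' + (q(x)/x^2) y = 0:
  p(x) = -5/6,  q(x) = 2x^2 + 4x + 1/2.
Indicial equation: r(r-1) + (-5/6) r + (1/2) = 0 -> roots r_1 = 3/2, r_2 = 1/3.
Take r = r_1 = 3/2. Let y(x) = x^r sum_{n>=0} a_n x^n with a_0 = 1.
Substitute y = x^r sum a_n x^n and match x^{r+n}. The recurrence is
  D(n) a_n + 4 a_{n-1} + 2 a_{n-2} = 0,  where D(n) = (r+n)(r+n-1) + (-5/6)(r+n) + (1/2).
  a_n = [-4 a_{n-1} - 2 a_{n-2}] / D(n).
Since the indicial polynomial factors as (r - r_1)(r - r_2), D(n) = (r_1 + n - r_1)(r_1 + n - r_2) = n(n + 7/6).
Evaluating step by step (a_0 = 1):
  n = 1: D(1) = 1(1 + 7/6) = 13/6; numerator = -4(1) = -4; a_1 = (-4)/(13/6) = -24/13
  n = 2: D(2) = 2(2 + 7/6) = 19/3; numerator = -4(-24/13) - 2(1) = 70/13; a_2 = (70/13)/(19/3) = 210/247
  n = 3: D(3) = 3(3 + 7/6) = 25/2; numerator = -4(210/247) - 2(-24/13) = 72/247; a_3 = (72/247)/(25/2) = 144/6175
  n = 4: D(4) = 4(4 + 7/6) = 62/3; numerator = -4(144/6175) - 2(210/247) = -852/475; a_4 = (-852/475)/(62/3) = -1278/14725

r = 3/2; a_0 = 1; a_1 = -24/13; a_2 = 210/247; a_3 = 144/6175; a_4 = -1278/14725


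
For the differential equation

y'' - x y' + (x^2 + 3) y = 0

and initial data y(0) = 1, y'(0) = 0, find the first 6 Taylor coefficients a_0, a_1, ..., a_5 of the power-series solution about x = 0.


Ansatz: y(x) = sum_{n>=0} a_n x^n, so y'(x) = sum_{n>=1} n a_n x^(n-1) and y''(x) = sum_{n>=2} n(n-1) a_n x^(n-2).
Substitute into P(x) y'' + Q(x) y' + R(x) y = 0 with P(x) = 1, Q(x) = -x, R(x) = x^2 + 3, and match powers of x.
Initial conditions: a_0 = 1, a_1 = 0.
Setting the coefficient of each power of x to zero and solving order by order (substituting the coefficients already found):
  x^0: 2 a_2 + 3 a_0 = 0  ->  2 a_2 = -3 a_0 = -3  ->  a_2 = -3/2
  x^1: 6 a_3 + 2 a_1 = 0  ->  6 a_3 = -2 a_1 = 0  ->  a_3 = 0
  x^2: 12 a_4 + a_2 + a_0 = 0  ->  12 a_4 = -a_2 - a_0 = 1/2  ->  a_4 = 1/24
  x^3: 20 a_5 + a_1 = 0  ->  20 a_5 = -a_1 = 0  ->  a_5 = 0
Truncated series: y(x) = 1 - (3/2) x^2 + (1/24) x^4 + O(x^6).

a_0 = 1; a_1 = 0; a_2 = -3/2; a_3 = 0; a_4 = 1/24; a_5 = 0


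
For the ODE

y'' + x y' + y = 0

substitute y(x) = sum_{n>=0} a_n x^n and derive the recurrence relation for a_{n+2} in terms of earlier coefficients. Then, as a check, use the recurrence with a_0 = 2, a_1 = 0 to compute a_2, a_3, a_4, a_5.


Substitute y = sum_n a_n x^n.
y''(x) has coefficient (n+2)(n+1) a_{n+2} at x^n;
x y'(x) has coefficient n a_n at x^n (shift);
y(x) has coefficient 1 a_n at x^n.
Matching x^n: (n+2)(n+1) a_{n+2} + (n + 1) a_n = 0.
Thus a_{n+2} = (-n - 1) / ((n+1)(n+2)) * a_n.

Check with a_0 = 2, a_1 = 0 (apply the recurrence for n = 0, 1, 2, 3): a_0 = 2, a_1 = 0, a_2 = -1, a_3 = 0, a_4 = 1/4, a_5 = 0.

a_(n+2) = (-n - 1) / ((n+1)(n+2)) * a_n; check: a_0 = 2, a_1 = 0, a_2 = -1, a_3 = 0, a_4 = 1/4, a_5 = 0


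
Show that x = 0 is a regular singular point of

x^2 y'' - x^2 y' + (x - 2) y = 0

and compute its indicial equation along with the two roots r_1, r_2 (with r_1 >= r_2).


Divide by x^2 to reach normal form y'' + P_1(x) y' + P_2(x) y = 0 with P_1(x) = -1 and P_2(x) = 1/x - 2/x^2.
x = 0 is a singular point because the y-coefficient 1/x - 2/x^2 has a pole at x = 0.
It is a regular singular point because x P_1(x) = p(x) = -x and x^2 P_2(x) = q(x) = x - 2 are polynomials, hence analytic at x = 0.
p(0) = 0,  q(0) = -2.
Indicial equation: r(r-1) + p(0) r + q(0) = 0, i.e. r^2 + (p(0) - 1) r + q(0) = 0, i.e. r^2 - 1 r - 2 = 0.
Discriminant: (-1)^2 - 4(-2) = 9, so r = (1 ± 3)/2.
Solving: r_1 = 2, r_2 = -1.

indicial: r^2 - 1 r - 2 = 0; roots r_1 = 2, r_2 = -1


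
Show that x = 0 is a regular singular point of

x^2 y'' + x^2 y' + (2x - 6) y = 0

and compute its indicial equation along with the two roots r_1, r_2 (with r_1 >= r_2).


Divide by x^2 to reach normal form y'' + P_1(x) y' + P_2(x) y = 0 with P_1(x) = 1 and P_2(x) = 2/x - 6/x^2.
x = 0 is a singular point because the y-coefficient 2/x - 6/x^2 has a pole at x = 0.
It is a regular singular point because x P_1(x) = p(x) = x and x^2 P_2(x) = q(x) = 2x - 6 are polynomials, hence analytic at x = 0.
p(0) = 0,  q(0) = -6.
Indicial equation: r(r-1) + p(0) r + q(0) = 0, i.e. r^2 + (p(0) - 1) r + q(0) = 0, i.e. r^2 - 1 r - 6 = 0.
Discriminant: (-1)^2 - 4(-6) = 25, so r = (1 ± 5)/2.
Solving: r_1 = 3, r_2 = -2.

indicial: r^2 - 1 r - 6 = 0; roots r_1 = 3, r_2 = -2


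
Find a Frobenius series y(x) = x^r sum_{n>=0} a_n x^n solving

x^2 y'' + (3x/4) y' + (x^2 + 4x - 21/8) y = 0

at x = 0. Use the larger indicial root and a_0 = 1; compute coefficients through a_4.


Write in Frobenius form y'' + (p(x)/x) y' + (q(x)/x^2) y = 0:
  p(x) = 3/4,  q(x) = x^2 + 4x - 21/8.
Indicial equation: r(r-1) + (3/4) r + (-21/8) = 0 -> roots r_1 = 7/4, r_2 = -3/2.
Take r = r_1 = 7/4. Let y(x) = x^r sum_{n>=0} a_n x^n with a_0 = 1.
Substitute y = x^r sum a_n x^n and match x^{r+n}. The recurrence is
  D(n) a_n + 4 a_{n-1} + 1 a_{n-2} = 0,  where D(n) = (r+n)(r+n-1) + (3/4)(r+n) + (-21/8).
  a_n = [-4 a_{n-1} - 1 a_{n-2}] / D(n).
Since the indicial polynomial factors as (r - r_1)(r - r_2), D(n) = (r_1 + n - r_1)(r_1 + n - r_2) = n(n + 13/4).
Evaluating step by step (a_0 = 1):
  n = 1: D(1) = 1(1 + 13/4) = 17/4; numerator = -4(1) = -4; a_1 = (-4)/(17/4) = -16/17
  n = 2: D(2) = 2(2 + 13/4) = 21/2; numerator = -4(-16/17) - 1(1) = 47/17; a_2 = (47/17)/(21/2) = 94/357
  n = 3: D(3) = 3(3 + 13/4) = 75/4; numerator = -4(94/357) - 1(-16/17) = -40/357; a_3 = (-40/357)/(75/4) = -32/5355
  n = 4: D(4) = 4(4 + 13/4) = 29; numerator = -4(-32/5355) - 1(94/357) = -1282/5355; a_4 = (-1282/5355)/(29) = -1282/155295

r = 7/4; a_0 = 1; a_1 = -16/17; a_2 = 94/357; a_3 = -32/5355; a_4 = -1282/155295


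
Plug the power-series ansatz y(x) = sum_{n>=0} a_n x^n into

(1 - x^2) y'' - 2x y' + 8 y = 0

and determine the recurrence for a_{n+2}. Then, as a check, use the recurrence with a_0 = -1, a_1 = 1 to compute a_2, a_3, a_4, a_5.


Substitute y = sum_n a_n x^n.
(1 - 1 x^2) y'' contributes (n+2)(n+1) a_{n+2} - n(n-1) a_n at x^n.
-2 x y'(x) contributes -2 n a_n at x^n.
8 y(x) contributes 8 a_n at x^n.
Matching x^n: (n+2)(n+1) a_{n+2} + (-n(n-1) - 2 n + 8) a_n = 0.
Thus a_{n+2} = (n(n-1) + 2 n - 8) / ((n+1)(n+2)) * a_n.

Check with a_0 = -1, a_1 = 1 (apply the recurrence for n = 0, 1, 2, 3): a_0 = -1, a_1 = 1, a_2 = 4, a_3 = -1, a_4 = -2/3, a_5 = -1/5.

a_(n+2) = (n(n-1) + 2 n - 8) / ((n+1)(n+2)) * a_n; check: a_0 = -1, a_1 = 1, a_2 = 4, a_3 = -1, a_4 = -2/3, a_5 = -1/5


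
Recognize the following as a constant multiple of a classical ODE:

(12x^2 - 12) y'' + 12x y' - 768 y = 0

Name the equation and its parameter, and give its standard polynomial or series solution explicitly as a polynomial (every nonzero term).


All three coefficients share the factor -12; dividing through by -12 gives  (1 - x^2) y'' - x y' + 64 y = 0.
This matches the Chebyshev equation (1 - x^2) y'' - x y' + n^2 y = 0 (note the -x y' term, not -2x y') with n^2 = 64, so n = 8; the polynomial solution is T_8(x).
With y = sum_k a_k x^k, matching x^k gives (k+2)(k+1) a_{k+2} = (k^2 - n^2) a_k = (k - 8)(k + 8) a_k. The right side vanishes at k = 8, so the series with the parity of 8 terminates at degree 8.
Standard normalization: leading coefficient of T_n is 2^(n-1), so a_8 = 2^7 = 128. Work downward with a_k = (k+1)(k+2) a_{k+2} / ((k - 8)(k + 8)):
  a_6 = (7)(8)(128) / ((6 - 8)(6 + 8)) = 7168/(-28) = -256
  a_4 = (5)(6)(-256) / ((4 - 8)(4 + 8)) = -7680/(-48) = 160
  a_2 = (3)(4)(160) / ((2 - 8)(2 + 8)) = 1920/(-60) = -32
  a_0 = (1)(2)(-32) / ((0 - 8)(0 + 8)) = -64/(-64) = 1
Hence T_8(x) = 128 x^8 - 256 x^6 + 160 x^4 - 32 x^2 + 1.

T_8(x); series = 128 x^8 - 256 x^6 + 160 x^4 - 32 x^2 + 1


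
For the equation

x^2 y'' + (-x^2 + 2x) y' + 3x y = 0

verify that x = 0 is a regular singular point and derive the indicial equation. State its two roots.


Divide by x^2 to reach normal form y'' + P_1(x) y' + P_2(x) y = 0 with P_1(x) = -1 + 2/x and P_2(x) = 3/x.
x = 0 is a singular point because the y'-coefficient -1 + 2/x has a pole at x = 0 and the y-coefficient 3/x has a pole at x = 0.
It is a regular singular point because x P_1(x) = p(x) = 2 - x and x^2 P_2(x) = q(x) = 3x are polynomials, hence analytic at x = 0.
p(0) = 2,  q(0) = 0.
Indicial equation: r(r-1) + p(0) r + q(0) = 0, i.e. r^2 + (p(0) - 1) r + q(0) = 0, i.e. r^2 + 1 r = 0.
Discriminant: (1)^2 - 4(0) = 1, so r = (-1 ± 1)/2.
Solving: r_1 = 0, r_2 = -1.

indicial: r^2 + 1 r = 0; roots r_1 = 0, r_2 = -1


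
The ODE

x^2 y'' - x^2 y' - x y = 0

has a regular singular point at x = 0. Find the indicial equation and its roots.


Divide by x^2 to reach normal form y'' + P_1(x) y' + P_2(x) y = 0 with P_1(x) = -1 and P_2(x) = -1/x.
x = 0 is a singular point because the y-coefficient -1/x has a pole at x = 0.
It is a regular singular point because x P_1(x) = p(x) = -x and x^2 P_2(x) = q(x) = -x are polynomials, hence analytic at x = 0.
p(0) = 0,  q(0) = 0.
Indicial equation: r(r-1) + p(0) r + q(0) = 0, i.e. r^2 + (p(0) - 1) r + q(0) = 0, i.e. r^2 - 1 r = 0.
Discriminant: (-1)^2 - 4(0) = 1, so r = (1 ± 1)/2.
Solving: r_1 = 1, r_2 = 0.

indicial: r^2 - 1 r = 0; roots r_1 = 1, r_2 = 0


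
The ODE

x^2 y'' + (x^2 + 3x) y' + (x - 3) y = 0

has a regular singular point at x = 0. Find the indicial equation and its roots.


Divide by x^2 to reach normal form y'' + P_1(x) y' + P_2(x) y = 0 with P_1(x) = 1 + 3/x and P_2(x) = 1/x - 3/x^2.
x = 0 is a singular point because the y'-coefficient 1 + 3/x has a pole at x = 0 and the y-coefficient 1/x - 3/x^2 has a pole at x = 0.
It is a regular singular point because x P_1(x) = p(x) = x + 3 and x^2 P_2(x) = q(x) = x - 3 are polynomials, hence analytic at x = 0.
p(0) = 3,  q(0) = -3.
Indicial equation: r(r-1) + p(0) r + q(0) = 0, i.e. r^2 + (p(0) - 1) r + q(0) = 0, i.e. r^2 + 2 r - 3 = 0.
Discriminant: (2)^2 - 4(-3) = 16, so r = (-2 ± 4)/2.
Solving: r_1 = 1, r_2 = -3.

indicial: r^2 + 2 r - 3 = 0; roots r_1 = 1, r_2 = -3


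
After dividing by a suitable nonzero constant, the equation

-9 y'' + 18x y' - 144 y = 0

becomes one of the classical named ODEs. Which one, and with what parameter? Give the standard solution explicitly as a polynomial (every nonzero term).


All three coefficients share the factor -9; dividing through by -9 gives  y'' - 2x y' + 16 y = 0.
This matches the Hermite equation y'' - 2x y' + 2n y = 0 with 2n = 16, so n = 8; the polynomial solution is H_8(x).
With y = sum_k a_k x^k, matching x^k gives (k+2)(k+1) a_{k+2} = 2(k - n) a_k = 2(k - 8) a_k. The right side vanishes at k = 8, so the series with the parity of 8 terminates at degree 8.
Standard normalization: leading coefficient of H_n is 2^n, so a_8 = 2^8 = 256. Work downward with a_k = (k+1)(k+2) a_{k+2} / (2(k - n)):
  a_6 = (7)(8)(256) / (2(6 - 8)) = 14336/(-4) = -3584
  a_4 = (5)(6)(-3584) / (2(4 - 8)) = -107520/(-8) = 13440
  a_2 = (3)(4)(13440) / (2(2 - 8)) = 161280/(-12) = -13440
  a_0 = (1)(2)(-13440) / (2(0 - 8)) = -26880/(-16) = 1680
Hence H_8(x) = 256 x^8 - 3584 x^6 + 13440 x^4 - 13440 x^2 + 1680.

H_8(x); series = 256 x^8 - 3584 x^6 + 13440 x^4 - 13440 x^2 + 1680


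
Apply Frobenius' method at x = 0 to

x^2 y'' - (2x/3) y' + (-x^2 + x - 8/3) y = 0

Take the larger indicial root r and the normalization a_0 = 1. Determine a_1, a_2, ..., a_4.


Write in Frobenius form y'' + (p(x)/x) y' + (q(x)/x^2) y = 0:
  p(x) = -2/3,  q(x) = -x^2 + x - 8/3.
Indicial equation: r(r-1) + (-2/3) r + (-8/3) = 0 -> roots r_1 = 8/3, r_2 = -1.
Take r = r_1 = 8/3. Let y(x) = x^r sum_{n>=0} a_n x^n with a_0 = 1.
Substitute y = x^r sum a_n x^n and match x^{r+n}. The recurrence is
  D(n) a_n + 1 a_{n-1} - 1 a_{n-2} = 0,  where D(n) = (r+n)(r+n-1) + (-2/3)(r+n) + (-8/3).
  a_n = [-1 a_{n-1} + 1 a_{n-2}] / D(n).
Since the indicial polynomial factors as (r - r_1)(r - r_2), D(n) = (r_1 + n - r_1)(r_1 + n - r_2) = n(n + 11/3).
Evaluating step by step (a_0 = 1):
  n = 1: D(1) = 1(1 + 11/3) = 14/3; numerator = -1(1) = -1; a_1 = (-1)/(14/3) = -3/14
  n = 2: D(2) = 2(2 + 11/3) = 34/3; numerator = -1(-3/14) + 1(1) = 17/14; a_2 = (17/14)/(34/3) = 3/28
  n = 3: D(3) = 3(3 + 11/3) = 20; numerator = -1(3/28) + 1(-3/14) = -9/28; a_3 = (-9/28)/(20) = -9/560
  n = 4: D(4) = 4(4 + 11/3) = 92/3; numerator = -1(-9/560) + 1(3/28) = 69/560; a_4 = (69/560)/(92/3) = 9/2240

r = 8/3; a_0 = 1; a_1 = -3/14; a_2 = 3/28; a_3 = -9/560; a_4 = 9/2240


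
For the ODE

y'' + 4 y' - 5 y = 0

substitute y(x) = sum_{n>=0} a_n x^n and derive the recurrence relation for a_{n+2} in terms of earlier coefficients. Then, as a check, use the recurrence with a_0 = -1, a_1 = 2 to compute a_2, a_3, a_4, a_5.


Substitute y = sum_n a_n x^n.
y''(x) has coefficient (n+2)(n+1) a_{n+2} at x^n;
4 y'(x) has coefficient 4 (n+1) a_{n+1} at x^n;
-5 y(x) has coefficient -5 a_n at x^n.
Matching x^n: (n+2)(n+1) a_{n+2} + 4 (n+1) a_{n+1} - 5 a_n = 0.
Thus a_{n+2} = [-4 (n+1) a_{n+1} + 5 a_n] / ((n+1)(n+2)).

Check with a_0 = -1, a_1 = 2 (apply the recurrence for n = 0, 1, 2, 3): a_0 = -1, a_1 = 2, a_2 = -13/2, a_3 = 31/3, a_4 = -313/24, a_5 = 781/60.

a_(n+2) = [-4 (n+1) a_(n+1) + 5 a_n] / ((n+1)(n+2)); check: a_0 = -1, a_1 = 2, a_2 = -13/2, a_3 = 31/3, a_4 = -313/24, a_5 = 781/60


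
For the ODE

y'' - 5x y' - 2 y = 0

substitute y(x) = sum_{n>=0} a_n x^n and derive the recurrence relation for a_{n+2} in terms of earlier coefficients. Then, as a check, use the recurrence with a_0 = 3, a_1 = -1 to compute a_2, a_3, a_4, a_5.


Substitute y = sum_n a_n x^n.
y''(x) has coefficient (n+2)(n+1) a_{n+2} at x^n;
-5 x y'(x) has coefficient -5 n a_n at x^n (shift);
-2 y(x) has coefficient -2 a_n at x^n.
Matching x^n: (n+2)(n+1) a_{n+2} + (-5n - 2) a_n = 0.
Thus a_{n+2} = (5n + 2) / ((n+1)(n+2)) * a_n.

Check with a_0 = 3, a_1 = -1 (apply the recurrence for n = 0, 1, 2, 3): a_0 = 3, a_1 = -1, a_2 = 3, a_3 = -7/6, a_4 = 3, a_5 = -119/120.

a_(n+2) = (5n + 2) / ((n+1)(n+2)) * a_n; check: a_0 = 3, a_1 = -1, a_2 = 3, a_3 = -7/6, a_4 = 3, a_5 = -119/120


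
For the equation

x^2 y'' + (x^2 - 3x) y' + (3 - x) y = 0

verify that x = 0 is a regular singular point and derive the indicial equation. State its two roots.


Divide by x^2 to reach normal form y'' + P_1(x) y' + P_2(x) y = 0 with P_1(x) = 1 - 3/x and P_2(x) = -1/x + 3/x^2.
x = 0 is a singular point because the y'-coefficient 1 - 3/x has a pole at x = 0 and the y-coefficient -1/x + 3/x^2 has a pole at x = 0.
It is a regular singular point because x P_1(x) = p(x) = x - 3 and x^2 P_2(x) = q(x) = 3 - x are polynomials, hence analytic at x = 0.
p(0) = -3,  q(0) = 3.
Indicial equation: r(r-1) + p(0) r + q(0) = 0, i.e. r^2 + (p(0) - 1) r + q(0) = 0, i.e. r^2 - 4 r + 3 = 0.
Discriminant: (-4)^2 - 4(3) = 4, so r = (4 ± 2)/2.
Solving: r_1 = 3, r_2 = 1.

indicial: r^2 - 4 r + 3 = 0; roots r_1 = 3, r_2 = 1
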